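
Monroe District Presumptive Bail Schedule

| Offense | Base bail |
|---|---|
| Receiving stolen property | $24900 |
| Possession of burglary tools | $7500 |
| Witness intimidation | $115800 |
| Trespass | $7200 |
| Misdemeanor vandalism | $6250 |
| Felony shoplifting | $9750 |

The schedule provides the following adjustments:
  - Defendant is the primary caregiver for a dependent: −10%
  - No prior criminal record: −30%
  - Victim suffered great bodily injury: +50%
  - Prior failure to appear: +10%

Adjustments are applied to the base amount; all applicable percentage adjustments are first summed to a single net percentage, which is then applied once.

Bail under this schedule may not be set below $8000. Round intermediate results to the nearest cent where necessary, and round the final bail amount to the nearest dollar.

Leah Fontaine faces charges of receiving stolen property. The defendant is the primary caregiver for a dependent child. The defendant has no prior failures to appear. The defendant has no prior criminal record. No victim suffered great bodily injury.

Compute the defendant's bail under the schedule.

$14940

Base amounts from the schedule: receiving stolen property $24900.
Single charge. Combined base = $24900.
Net percentage adjustment: −10% −30% = −40%. $24900 × 0.6 = $14940.
$14940 is at or above the $8000 minimum.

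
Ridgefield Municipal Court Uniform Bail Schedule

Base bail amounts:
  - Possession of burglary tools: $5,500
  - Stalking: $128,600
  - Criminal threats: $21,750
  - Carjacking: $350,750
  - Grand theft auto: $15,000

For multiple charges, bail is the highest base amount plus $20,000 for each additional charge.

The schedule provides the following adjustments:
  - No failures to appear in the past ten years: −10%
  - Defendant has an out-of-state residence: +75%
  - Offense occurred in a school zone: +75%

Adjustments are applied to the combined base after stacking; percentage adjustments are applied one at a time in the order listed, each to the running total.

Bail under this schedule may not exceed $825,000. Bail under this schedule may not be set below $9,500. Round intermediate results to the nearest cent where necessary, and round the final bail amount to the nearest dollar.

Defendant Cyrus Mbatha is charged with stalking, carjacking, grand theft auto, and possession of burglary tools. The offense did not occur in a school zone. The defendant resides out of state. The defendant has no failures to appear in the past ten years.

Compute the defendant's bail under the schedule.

Base amounts from the schedule: stalking $128,600; carjacking $350,750; grand theft auto $15,000; possession of burglary tools $5,500.
Stacking rule: highest base plus $20,000 per additional charge. Highest is carjacking at $350,750; 3 additional charges → +$60,000. Combined base = $410,750.
No failures to appear in the past ten years (−10%): $410,750 × 0.9 = $369,675.
Defendant has an out-of-state residence (+75%): $369,675 × 1.75 = $646,931.25.
$646,931.25 is within the $825,000 maximum.
$646,931.25 is at or above the $9,500 minimum.
Rounded to the nearest dollar: $646,931.

$646,931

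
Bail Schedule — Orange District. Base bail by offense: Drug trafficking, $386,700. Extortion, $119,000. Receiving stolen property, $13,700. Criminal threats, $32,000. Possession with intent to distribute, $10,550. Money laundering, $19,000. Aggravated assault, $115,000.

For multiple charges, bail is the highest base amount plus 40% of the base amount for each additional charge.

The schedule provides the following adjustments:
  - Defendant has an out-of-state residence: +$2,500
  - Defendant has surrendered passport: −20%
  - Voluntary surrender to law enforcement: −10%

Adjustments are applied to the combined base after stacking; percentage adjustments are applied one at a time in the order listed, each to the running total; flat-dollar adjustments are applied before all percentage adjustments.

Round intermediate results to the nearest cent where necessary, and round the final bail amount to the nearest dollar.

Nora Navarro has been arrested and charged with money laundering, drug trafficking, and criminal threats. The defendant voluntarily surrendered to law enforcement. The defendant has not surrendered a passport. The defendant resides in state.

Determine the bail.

$366,390

Base amounts from the schedule: money laundering $19,000; drug trafficking $386,700; criminal threats $32,000.
Stacking rule: highest base plus 40% of each additional charge. Highest is drug trafficking at $386,700. Additional: $19,000 × 40% = $7,600; $32,000 × 40% = $12,800. Combined base = $386,700 + $20,400 = $407,100.
Voluntary surrender to law enforcement (−10%): $407,100 × 0.9 = $366,390.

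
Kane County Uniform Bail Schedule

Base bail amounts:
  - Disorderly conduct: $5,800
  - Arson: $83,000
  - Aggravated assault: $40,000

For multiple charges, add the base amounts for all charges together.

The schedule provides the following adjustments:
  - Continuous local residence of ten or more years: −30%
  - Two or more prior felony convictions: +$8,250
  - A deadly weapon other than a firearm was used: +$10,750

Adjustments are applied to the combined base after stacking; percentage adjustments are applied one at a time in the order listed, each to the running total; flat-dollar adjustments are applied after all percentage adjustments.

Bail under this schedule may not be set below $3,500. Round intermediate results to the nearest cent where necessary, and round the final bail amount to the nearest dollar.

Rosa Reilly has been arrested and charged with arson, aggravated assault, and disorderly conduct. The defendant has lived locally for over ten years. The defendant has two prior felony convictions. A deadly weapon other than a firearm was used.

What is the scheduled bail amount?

Base amounts from the schedule: arson $83,000; aggravated assault $40,000; disorderly conduct $5,800.
Stacking rule: sum of all bases. $83,000 + $40,000 + $5,800 = $128,800.
Continuous local residence of ten or more years (−30%): $128,800 × 0.7 = $90,160.
Two or more prior felony convictions (+$8,250 flat): $90,160 + $8,250 = $98,410.
A deadly weapon other than a firearm was used (+$10,750 flat): $98,410 + $10,750 = $109,160.
$109,160 is at or above the $3,500 minimum.

$109,160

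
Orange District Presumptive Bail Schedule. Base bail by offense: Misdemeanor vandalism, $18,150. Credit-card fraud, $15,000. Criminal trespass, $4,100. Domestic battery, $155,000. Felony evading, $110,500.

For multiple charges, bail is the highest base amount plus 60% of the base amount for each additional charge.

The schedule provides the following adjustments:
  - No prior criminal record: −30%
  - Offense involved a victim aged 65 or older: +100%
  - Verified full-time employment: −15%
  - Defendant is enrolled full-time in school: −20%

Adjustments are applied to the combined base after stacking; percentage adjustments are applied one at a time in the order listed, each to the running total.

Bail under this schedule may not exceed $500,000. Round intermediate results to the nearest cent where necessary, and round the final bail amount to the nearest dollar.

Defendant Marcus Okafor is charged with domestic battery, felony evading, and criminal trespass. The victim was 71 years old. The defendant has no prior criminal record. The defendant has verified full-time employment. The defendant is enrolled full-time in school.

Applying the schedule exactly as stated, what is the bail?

$213,020

Base amounts from the schedule: domestic battery $155,000; felony evading $110,500; criminal trespass $4,100.
Stacking rule: highest base plus 60% of each additional charge. Highest is domestic battery at $155,000. Additional: $110,500 × 60% = $66,300; $4,100 × 60% = $2,460. Combined base = $155,000 + $68,760 = $223,760.
No prior criminal record (−30%): $223,760 × 0.7 = $156,632.
Offense involved a victim aged 65 or older (+100%): $156,632 × 2 = $313,264.
Verified full-time employment (−15%): $313,264 × 0.85 = $266,274.40.
Defendant is enrolled full-time in school (−20%): $266,274.40 × 0.8 = $213,019.52.
$213,019.52 is within the $500,000 maximum.
Rounded to the nearest dollar: $213,020.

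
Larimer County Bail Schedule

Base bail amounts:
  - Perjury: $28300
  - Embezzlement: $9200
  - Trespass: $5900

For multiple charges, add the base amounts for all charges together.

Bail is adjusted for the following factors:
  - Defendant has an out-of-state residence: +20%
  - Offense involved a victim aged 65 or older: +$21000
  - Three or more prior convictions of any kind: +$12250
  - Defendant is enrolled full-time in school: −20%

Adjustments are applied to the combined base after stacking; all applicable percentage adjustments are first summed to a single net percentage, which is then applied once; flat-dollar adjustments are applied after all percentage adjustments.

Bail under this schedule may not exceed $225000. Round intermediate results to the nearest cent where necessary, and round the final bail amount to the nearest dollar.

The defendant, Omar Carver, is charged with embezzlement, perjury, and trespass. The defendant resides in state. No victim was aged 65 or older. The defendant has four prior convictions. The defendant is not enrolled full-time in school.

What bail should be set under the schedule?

Base amounts from the schedule: embezzlement $9200; perjury $28300; trespass $5900.
Stacking rule: sum of all bases. $9200 + $28300 + $5900 = $43400.
Three or more prior convictions of any kind (+$12250 flat): $43400 + $12250 = $55650.
$55650 is within the $225000 maximum.

$55650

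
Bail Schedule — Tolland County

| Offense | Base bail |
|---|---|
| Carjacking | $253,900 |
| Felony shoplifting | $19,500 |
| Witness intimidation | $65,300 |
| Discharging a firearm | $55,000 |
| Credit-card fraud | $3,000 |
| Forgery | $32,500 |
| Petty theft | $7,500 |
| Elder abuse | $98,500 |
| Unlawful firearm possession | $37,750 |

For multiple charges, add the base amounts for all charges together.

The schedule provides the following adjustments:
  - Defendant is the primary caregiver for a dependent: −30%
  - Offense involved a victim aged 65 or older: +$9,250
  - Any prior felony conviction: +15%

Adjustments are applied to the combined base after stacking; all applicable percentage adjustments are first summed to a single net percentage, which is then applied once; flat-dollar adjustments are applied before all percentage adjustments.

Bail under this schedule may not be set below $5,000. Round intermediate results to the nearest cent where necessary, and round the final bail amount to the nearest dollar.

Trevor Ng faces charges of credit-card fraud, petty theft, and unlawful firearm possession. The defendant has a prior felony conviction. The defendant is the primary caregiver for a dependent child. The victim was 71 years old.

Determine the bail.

$48,875

Base amounts from the schedule: credit-card fraud $3,000; petty theft $7,500; unlawful firearm possession $37,750.
Stacking rule: sum of all bases. $3,000 + $7,500 + $37,750 = $48,250.
Offense involved a victim aged 65 or older (+$9,250 flat): $48,250 + $9,250 = $57,500.
Net percentage adjustment: −30% +15% = −15%. $57,500 × 0.85 = $48,875.
$48,875 is at or above the $5,000 minimum.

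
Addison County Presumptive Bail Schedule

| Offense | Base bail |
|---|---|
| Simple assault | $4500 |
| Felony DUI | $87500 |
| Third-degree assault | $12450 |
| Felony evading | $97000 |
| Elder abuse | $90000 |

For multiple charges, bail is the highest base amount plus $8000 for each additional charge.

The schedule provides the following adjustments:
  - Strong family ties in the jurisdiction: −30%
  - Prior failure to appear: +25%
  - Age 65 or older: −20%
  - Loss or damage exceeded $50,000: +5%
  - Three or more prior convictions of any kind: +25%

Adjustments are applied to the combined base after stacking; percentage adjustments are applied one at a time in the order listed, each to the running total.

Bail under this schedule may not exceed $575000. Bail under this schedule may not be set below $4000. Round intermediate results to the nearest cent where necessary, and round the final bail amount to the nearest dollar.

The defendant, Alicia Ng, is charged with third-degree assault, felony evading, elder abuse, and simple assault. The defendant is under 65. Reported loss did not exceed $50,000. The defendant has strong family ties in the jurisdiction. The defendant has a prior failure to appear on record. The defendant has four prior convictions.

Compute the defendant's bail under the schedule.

$132344

Base amounts from the schedule: third-degree assault $12450; felony evading $97000; elder abuse $90000; simple assault $4500.
Stacking rule: highest base plus $8000 per additional charge. Highest is felony evading at $97000; 3 additional charges → +$24000. Combined base = $121000.
Strong family ties in the jurisdiction (−30%): $121000 × 0.7 = $84700.
Prior failure to appear (+25%): $84700 × 1.25 = $105875.
Three or more prior convictions of any kind (+25%): $105875 × 1.25 = $132343.75.
$132343.75 is within the $575000 maximum.
$132343.75 is at or above the $4000 minimum.
Rounded to the nearest dollar: $132344.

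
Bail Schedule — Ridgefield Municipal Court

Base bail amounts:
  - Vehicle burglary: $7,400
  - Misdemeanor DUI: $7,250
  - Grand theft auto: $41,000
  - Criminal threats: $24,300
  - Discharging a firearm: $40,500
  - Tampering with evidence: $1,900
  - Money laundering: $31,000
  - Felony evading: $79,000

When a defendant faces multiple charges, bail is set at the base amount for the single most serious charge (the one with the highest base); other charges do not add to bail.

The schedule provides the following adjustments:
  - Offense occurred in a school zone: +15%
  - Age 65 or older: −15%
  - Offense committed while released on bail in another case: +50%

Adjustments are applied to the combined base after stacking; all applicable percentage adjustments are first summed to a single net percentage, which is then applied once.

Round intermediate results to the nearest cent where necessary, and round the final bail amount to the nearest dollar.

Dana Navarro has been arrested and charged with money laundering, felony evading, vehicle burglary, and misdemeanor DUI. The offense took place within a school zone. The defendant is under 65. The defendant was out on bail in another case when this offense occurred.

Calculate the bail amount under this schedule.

$130,350

Base amounts from the schedule: money laundering $31,000; felony evading $79,000; vehicle burglary $7,400; misdemeanor DUI $7,250.
Stacking rule: use the highest base only. Highest is felony evading at $79,000. Combined base = $79,000.
Net percentage adjustment: +15% +50% = +65%. $79,000 × 1.65 = $130,350.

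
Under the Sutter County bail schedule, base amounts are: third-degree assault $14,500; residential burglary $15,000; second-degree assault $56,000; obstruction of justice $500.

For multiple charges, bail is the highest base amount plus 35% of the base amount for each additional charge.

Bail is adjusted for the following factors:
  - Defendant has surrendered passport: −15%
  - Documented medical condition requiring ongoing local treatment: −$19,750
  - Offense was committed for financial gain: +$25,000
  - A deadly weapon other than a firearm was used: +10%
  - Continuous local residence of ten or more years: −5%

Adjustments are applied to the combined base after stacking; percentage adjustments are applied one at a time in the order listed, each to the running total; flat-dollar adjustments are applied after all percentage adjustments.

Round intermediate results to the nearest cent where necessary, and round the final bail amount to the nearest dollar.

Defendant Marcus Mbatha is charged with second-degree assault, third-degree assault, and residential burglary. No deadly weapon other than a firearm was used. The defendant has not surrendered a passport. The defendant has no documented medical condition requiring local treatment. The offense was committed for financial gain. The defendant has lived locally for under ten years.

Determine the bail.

$91,325

Base amounts from the schedule: second-degree assault $56,000; third-degree assault $14,500; residential burglary $15,000.
Stacking rule: highest base plus 35% of each additional charge. Highest is second-degree assault at $56,000. Additional: $14,500 × 35% = $5,075; $15,000 × 35% = $5,250. Combined base = $56,000 + $10,325 = $66,325.
Offense was committed for financial gain (+$25,000 flat): $66,325 + $25,000 = $91,325.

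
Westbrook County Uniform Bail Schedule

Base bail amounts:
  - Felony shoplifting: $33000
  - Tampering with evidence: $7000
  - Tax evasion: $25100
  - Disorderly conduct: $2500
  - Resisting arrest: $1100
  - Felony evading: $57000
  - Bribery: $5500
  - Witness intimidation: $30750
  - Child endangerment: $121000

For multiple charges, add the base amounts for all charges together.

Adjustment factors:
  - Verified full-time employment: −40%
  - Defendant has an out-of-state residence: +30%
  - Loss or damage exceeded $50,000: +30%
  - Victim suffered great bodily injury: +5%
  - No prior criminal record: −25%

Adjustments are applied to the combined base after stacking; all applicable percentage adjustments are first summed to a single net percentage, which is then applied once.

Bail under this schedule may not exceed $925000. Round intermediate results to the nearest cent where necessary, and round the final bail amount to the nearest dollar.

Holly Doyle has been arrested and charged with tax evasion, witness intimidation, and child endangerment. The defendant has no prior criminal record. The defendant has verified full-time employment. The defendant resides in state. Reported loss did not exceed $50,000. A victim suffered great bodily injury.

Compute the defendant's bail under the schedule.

$70740

Base amounts from the schedule: tax evasion $25100; witness intimidation $30750; child endangerment $121000.
Stacking rule: sum of all bases. $25100 + $30750 + $121000 = $176850.
Net percentage adjustment: −40% +5% −25% = −60%. $176850 × 0.4 = $70740.
$70740 is within the $925000 maximum.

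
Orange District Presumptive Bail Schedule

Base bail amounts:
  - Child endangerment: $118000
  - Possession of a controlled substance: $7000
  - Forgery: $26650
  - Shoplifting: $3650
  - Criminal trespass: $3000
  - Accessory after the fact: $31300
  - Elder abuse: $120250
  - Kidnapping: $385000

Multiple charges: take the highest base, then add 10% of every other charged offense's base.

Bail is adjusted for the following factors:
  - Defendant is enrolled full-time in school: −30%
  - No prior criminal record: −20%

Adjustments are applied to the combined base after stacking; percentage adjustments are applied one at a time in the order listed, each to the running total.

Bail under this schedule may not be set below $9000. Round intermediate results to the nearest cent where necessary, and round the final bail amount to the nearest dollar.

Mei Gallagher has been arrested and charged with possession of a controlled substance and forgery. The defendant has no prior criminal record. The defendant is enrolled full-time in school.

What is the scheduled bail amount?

$15316

Base amounts from the schedule: possession of a controlled substance $7000; forgery $26650.
Stacking rule: highest base plus 10% of each additional charge. Highest is forgery at $26650. Additional: $7000 × 10% = $700. Combined base = $26650 + $700 = $27350.
Defendant is enrolled full-time in school (−30%): $27350 × 0.7 = $19145.
No prior criminal record (−20%): $19145 × 0.8 = $15316.
$15316 is at or above the $9000 minimum.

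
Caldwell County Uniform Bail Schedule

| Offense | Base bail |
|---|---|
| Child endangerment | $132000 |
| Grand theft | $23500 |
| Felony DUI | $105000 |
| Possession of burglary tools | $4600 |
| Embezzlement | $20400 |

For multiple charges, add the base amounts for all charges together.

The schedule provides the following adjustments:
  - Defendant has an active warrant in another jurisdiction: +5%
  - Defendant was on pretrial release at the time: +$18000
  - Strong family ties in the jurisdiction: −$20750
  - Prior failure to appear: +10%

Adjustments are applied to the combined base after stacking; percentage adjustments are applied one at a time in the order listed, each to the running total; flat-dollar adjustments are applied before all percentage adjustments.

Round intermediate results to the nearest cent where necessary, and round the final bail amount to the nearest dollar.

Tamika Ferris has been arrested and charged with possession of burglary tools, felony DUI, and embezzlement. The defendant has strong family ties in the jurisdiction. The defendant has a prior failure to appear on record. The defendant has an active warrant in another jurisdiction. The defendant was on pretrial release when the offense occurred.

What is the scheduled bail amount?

$146974

Base amounts from the schedule: possession of burglary tools $4600; felony DUI $105000; embezzlement $20400.
Stacking rule: sum of all bases. $4600 + $105000 + $20400 = $130000.
Defendant was on pretrial release at the time (+$18000 flat): $130000 + $18000 = $148000.
Strong family ties in the jurisdiction (−$20750 flat): $148000 − $20750 = $127250.
Defendant has an active warrant in another jurisdiction (+5%): $127250 × 1.05 = $133612.50.
Prior failure to appear (+10%): $133612.50 × 1.1 = $146973.75.
Rounded to the nearest dollar: $146974.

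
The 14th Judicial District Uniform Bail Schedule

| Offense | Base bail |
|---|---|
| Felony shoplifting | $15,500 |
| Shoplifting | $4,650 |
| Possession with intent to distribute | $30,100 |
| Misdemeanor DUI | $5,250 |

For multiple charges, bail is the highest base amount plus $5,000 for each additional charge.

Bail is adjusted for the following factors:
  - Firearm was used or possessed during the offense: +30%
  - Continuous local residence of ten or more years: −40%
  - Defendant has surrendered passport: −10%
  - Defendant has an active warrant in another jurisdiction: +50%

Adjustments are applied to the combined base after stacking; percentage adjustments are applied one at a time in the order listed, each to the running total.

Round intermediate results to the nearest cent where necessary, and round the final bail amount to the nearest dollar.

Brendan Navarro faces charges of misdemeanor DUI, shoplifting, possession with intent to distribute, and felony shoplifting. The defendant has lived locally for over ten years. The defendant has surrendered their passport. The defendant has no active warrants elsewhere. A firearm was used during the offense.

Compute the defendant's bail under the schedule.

$31,660

Base amounts from the schedule: misdemeanor DUI $5,250; shoplifting $4,650; possession with intent to distribute $30,100; felony shoplifting $15,500.
Stacking rule: highest base plus $5,000 per additional charge. Highest is possession with intent to distribute at $30,100; 3 additional charges → +$15,000. Combined base = $45,100.
Firearm was used or possessed during the offense (+30%): $45,100 × 1.3 = $58,630.
Continuous local residence of ten or more years (−40%): $58,630 × 0.6 = $35,178.
Defendant has surrendered passport (−10%): $35,178 × 0.9 = $31,660.20.
Rounded to the nearest dollar: $31,660.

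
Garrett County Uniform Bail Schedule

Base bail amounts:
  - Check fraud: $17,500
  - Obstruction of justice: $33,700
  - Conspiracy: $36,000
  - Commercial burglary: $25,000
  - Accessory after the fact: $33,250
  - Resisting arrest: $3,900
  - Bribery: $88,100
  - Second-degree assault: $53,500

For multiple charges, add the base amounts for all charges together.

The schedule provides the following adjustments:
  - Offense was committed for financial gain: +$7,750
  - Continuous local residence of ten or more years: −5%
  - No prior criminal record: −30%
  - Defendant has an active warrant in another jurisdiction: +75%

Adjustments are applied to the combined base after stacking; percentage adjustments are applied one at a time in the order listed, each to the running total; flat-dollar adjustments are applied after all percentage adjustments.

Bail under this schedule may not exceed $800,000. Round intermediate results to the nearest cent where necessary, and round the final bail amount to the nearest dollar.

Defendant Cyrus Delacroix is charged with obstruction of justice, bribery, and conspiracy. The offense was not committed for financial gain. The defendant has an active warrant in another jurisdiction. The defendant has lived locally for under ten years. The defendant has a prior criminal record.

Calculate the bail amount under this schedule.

Base amounts from the schedule: obstruction of justice $33,700; bribery $88,100; conspiracy $36,000.
Stacking rule: sum of all bases. $33,700 + $88,100 + $36,000 = $157,800.
Defendant has an active warrant in another jurisdiction (+75%): $157,800 × 1.75 = $276,150.
$276,150 is within the $800,000 maximum.

$276,150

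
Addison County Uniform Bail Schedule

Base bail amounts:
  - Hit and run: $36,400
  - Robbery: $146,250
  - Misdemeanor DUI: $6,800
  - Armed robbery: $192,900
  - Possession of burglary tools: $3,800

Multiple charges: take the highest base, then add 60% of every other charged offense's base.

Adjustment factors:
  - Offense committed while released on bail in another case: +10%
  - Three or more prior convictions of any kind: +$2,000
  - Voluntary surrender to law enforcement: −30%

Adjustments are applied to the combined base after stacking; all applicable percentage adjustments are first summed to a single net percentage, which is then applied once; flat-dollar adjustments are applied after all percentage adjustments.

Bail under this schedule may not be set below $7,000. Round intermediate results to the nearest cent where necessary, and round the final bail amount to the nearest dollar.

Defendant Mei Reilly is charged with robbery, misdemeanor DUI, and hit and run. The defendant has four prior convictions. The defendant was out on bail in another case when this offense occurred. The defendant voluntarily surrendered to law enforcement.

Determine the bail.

$139,736

Base amounts from the schedule: robbery $146,250; misdemeanor DUI $6,800; hit and run $36,400.
Stacking rule: highest base plus 60% of each additional charge. Highest is robbery at $146,250. Additional: $6,800 × 60% = $4,080; $36,400 × 60% = $21,840. Combined base = $146,250 + $25,920 = $172,170.
Net percentage adjustment: +10% −30% = −20%. $172,170 × 0.8 = $137,736.
Three or more prior convictions of any kind (+$2,000 flat): $137,736 + $2,000 = $139,736.
$139,736 is at or above the $7,000 minimum.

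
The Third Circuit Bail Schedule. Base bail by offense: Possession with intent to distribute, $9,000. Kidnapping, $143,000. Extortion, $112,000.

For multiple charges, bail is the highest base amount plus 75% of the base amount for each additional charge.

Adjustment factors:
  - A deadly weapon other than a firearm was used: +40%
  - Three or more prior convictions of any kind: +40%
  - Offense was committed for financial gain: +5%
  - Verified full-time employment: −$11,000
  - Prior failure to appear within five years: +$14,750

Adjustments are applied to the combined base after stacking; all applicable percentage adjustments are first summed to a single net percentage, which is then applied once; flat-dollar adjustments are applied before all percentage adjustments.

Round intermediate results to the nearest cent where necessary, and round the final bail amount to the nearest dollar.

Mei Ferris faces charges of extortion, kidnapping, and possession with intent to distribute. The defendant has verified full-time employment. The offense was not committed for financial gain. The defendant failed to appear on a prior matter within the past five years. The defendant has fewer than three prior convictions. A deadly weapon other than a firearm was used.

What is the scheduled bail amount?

Base amounts from the schedule: extortion $112,000; kidnapping $143,000; possession with intent to distribute $9,000.
Stacking rule: highest base plus 75% of each additional charge. Highest is kidnapping at $143,000. Additional: $112,000 × 75% = $84,000; $9,000 × 75% = $6,750. Combined base = $143,000 + $90,750 = $233,750.
Verified full-time employment (−$11,000 flat): $233,750 − $11,000 = $222,750.
Prior failure to appear within five years (+$14,750 flat): $222,750 + $14,750 = $237,500.
A deadly weapon other than a firearm was used (+40%): $237,500 × 1.4 = $332,500.

$332,500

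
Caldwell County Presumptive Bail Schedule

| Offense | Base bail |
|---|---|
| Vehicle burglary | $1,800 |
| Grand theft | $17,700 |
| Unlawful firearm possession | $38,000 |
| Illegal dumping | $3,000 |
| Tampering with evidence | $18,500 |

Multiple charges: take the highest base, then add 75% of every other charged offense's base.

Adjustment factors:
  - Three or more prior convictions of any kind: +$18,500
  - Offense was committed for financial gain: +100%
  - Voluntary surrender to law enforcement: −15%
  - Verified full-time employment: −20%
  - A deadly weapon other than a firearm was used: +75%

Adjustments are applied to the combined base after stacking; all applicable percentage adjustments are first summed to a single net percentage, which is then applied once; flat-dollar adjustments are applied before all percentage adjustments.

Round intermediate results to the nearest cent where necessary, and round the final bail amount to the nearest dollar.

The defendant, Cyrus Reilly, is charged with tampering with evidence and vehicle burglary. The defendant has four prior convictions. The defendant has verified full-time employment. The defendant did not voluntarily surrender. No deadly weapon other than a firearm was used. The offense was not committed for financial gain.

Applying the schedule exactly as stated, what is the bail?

Base amounts from the schedule: tampering with evidence $18,500; vehicle burglary $1,800.
Stacking rule: highest base plus 75% of each additional charge. Highest is tampering with evidence at $18,500. Additional: $1,800 × 75% = $1,350. Combined base = $18,500 + $1,350 = $19,850.
Three or more prior convictions of any kind (+$18,500 flat): $19,850 + $18,500 = $38,350.
Verified full-time employment (−20%): $38,350 × 0.8 = $30,680.

$30,680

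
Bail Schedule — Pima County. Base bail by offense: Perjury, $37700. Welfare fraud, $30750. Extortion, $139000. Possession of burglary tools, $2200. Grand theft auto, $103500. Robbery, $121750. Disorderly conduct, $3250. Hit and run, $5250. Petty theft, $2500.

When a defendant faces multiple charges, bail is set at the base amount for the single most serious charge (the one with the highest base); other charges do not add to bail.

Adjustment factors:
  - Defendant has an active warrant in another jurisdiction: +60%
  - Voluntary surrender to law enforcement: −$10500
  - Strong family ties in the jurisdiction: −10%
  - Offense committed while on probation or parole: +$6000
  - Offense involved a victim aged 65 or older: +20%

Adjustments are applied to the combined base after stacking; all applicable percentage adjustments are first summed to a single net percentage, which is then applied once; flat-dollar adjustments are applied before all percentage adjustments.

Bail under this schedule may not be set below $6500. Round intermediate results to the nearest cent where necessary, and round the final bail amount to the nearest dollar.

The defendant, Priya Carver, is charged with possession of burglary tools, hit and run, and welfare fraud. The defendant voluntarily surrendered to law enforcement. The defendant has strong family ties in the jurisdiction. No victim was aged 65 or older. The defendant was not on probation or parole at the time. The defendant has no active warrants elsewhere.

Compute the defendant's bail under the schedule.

Base amounts from the schedule: possession of burglary tools $2200; hit and run $5250; welfare fraud $30750.
Stacking rule: use the highest base only. Highest is welfare fraud at $30750. Combined base = $30750.
Voluntary surrender to law enforcement (−$10500 flat): $30750 − $10500 = $20250.
Strong family ties in the jurisdiction (−10%): $20250 × 0.9 = $18225.
$18225 is at or above the $6500 minimum.

$18225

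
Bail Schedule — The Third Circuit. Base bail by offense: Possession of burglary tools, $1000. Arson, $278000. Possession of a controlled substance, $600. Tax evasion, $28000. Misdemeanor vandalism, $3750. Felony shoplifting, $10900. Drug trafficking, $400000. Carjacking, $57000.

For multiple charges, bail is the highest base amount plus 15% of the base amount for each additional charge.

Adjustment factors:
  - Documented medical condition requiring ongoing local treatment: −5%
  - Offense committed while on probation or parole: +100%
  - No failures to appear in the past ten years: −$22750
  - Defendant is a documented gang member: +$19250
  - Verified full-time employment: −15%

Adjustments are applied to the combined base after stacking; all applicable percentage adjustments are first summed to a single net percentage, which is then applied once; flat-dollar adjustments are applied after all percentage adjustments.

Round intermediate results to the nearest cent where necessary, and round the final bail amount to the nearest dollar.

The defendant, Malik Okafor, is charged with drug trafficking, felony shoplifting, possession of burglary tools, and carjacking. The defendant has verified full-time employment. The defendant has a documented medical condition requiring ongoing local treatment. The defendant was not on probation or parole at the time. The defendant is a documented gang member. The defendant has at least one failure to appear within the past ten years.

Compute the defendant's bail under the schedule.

Base amounts from the schedule: drug trafficking $400000; felony shoplifting $10900; possession of burglary tools $1000; carjacking $57000.
Stacking rule: highest base plus 15% of each additional charge. Highest is drug trafficking at $400000. Additional: $10900 × 15% = $1635; $1000 × 15% = $150; $57000 × 15% = $8550. Combined base = $400000 + $10335 = $410335.
Net percentage adjustment: −5% −15% = −20%. $410335 × 0.8 = $328268.
Defendant is a documented gang member (+$19250 flat): $328268 + $19250 = $347518.

$347518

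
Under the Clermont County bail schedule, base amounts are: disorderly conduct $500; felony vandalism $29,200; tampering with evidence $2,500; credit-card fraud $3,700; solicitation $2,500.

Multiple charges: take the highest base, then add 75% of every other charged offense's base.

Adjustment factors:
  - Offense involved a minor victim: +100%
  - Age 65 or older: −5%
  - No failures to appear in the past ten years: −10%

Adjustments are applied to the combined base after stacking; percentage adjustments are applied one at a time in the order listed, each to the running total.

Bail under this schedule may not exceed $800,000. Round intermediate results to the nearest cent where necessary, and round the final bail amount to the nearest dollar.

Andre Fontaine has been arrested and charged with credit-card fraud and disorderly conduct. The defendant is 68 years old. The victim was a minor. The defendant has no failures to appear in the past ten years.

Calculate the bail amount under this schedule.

Base amounts from the schedule: credit-card fraud $3,700; disorderly conduct $500.
Stacking rule: highest base plus 75% of each additional charge. Highest is credit-card fraud at $3,700. Additional: $500 × 75% = $375. Combined base = $3,700 + $375 = $4,075.
Offense involved a minor victim (+100%): $4,075 × 2 = $8,150.
Age 65 or older (−5%): $8,150 × 0.95 = $7,742.50.
No failures to appear in the past ten years (−10%): $7,742.50 × 0.9 = $6,968.25.
$6,968.25 is within the $800,000 maximum.
Rounded to the nearest dollar: $6,968.

$6,968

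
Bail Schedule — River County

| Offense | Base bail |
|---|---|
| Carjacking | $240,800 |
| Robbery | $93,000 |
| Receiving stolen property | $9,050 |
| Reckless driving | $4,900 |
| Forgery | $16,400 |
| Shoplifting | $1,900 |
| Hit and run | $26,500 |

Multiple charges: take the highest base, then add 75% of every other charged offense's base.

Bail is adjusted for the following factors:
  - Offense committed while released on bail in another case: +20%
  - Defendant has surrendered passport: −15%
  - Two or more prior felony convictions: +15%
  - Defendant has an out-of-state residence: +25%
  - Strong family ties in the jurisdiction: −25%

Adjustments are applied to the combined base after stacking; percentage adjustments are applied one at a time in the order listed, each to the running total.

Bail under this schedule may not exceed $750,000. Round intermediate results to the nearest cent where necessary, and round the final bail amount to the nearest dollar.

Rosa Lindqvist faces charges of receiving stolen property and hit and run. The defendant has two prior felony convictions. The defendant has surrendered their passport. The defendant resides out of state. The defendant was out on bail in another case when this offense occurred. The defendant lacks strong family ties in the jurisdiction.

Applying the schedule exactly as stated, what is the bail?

Base amounts from the schedule: receiving stolen property $9,050; hit and run $26,500.
Stacking rule: highest base plus 75% of each additional charge. Highest is hit and run at $26,500. Additional: $9,050 × 75% = $6,787.50. Combined base = $26,500 + $6,787.50 = $33,287.50.
Offense committed while released on bail in another case (+20%): $33,287.50 × 1.2 = $39,945.
Defendant has surrendered passport (−15%): $39,945 × 0.85 = $33,953.25.
Two or more prior felony convictions (+15%): $33,953.25 × 1.15 = $39,046.24.
Defendant has an out-of-state residence (+25%): $39,046.24 × 1.25 = $48,807.80.
$48,807.80 is within the $750,000 maximum.
Rounded to the nearest dollar: $48,808.

$48,808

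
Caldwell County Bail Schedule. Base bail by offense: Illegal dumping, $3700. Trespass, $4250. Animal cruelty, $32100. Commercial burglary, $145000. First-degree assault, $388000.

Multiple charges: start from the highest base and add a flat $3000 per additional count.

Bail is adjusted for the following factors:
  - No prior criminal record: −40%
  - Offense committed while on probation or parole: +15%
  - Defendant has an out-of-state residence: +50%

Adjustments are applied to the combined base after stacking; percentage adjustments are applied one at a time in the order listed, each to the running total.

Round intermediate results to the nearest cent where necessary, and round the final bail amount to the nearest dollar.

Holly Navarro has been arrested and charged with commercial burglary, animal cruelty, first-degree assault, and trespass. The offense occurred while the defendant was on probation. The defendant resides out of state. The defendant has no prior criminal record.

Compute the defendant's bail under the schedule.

$410895

Base amounts from the schedule: commercial burglary $145000; animal cruelty $32100; first-degree assault $388000; trespass $4250.
Stacking rule: highest base plus $3000 per additional charge. Highest is first-degree assault at $388000; 3 additional charges → +$9000. Combined base = $397000.
No prior criminal record (−40%): $397000 × 0.6 = $238200.
Offense committed while on probation or parole (+15%): $238200 × 1.15 = $273930.
Defendant has an out-of-state residence (+50%): $273930 × 1.5 = $410895.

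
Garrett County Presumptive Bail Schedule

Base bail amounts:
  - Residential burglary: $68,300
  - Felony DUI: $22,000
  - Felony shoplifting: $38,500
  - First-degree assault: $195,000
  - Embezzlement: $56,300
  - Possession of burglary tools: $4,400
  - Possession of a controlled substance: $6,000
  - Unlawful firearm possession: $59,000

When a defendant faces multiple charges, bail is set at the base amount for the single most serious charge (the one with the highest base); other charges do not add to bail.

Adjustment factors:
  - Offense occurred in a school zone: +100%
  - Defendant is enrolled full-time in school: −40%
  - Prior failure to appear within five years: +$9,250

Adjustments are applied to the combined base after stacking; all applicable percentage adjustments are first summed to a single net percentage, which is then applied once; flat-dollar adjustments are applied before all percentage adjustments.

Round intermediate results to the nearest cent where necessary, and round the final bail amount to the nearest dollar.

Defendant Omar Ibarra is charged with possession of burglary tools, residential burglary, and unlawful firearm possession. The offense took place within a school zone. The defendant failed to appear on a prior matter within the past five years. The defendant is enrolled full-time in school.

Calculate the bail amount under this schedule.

$124,080

Base amounts from the schedule: possession of burglary tools $4,400; residential burglary $68,300; unlawful firearm possession $59,000.
Stacking rule: use the highest base only. Highest is residential burglary at $68,300. Combined base = $68,300.
Prior failure to appear within five years (+$9,250 flat): $68,300 + $9,250 = $77,550.
Net percentage adjustment: +100% −40% = +60%. $77,550 × 1.6 = $124,080.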